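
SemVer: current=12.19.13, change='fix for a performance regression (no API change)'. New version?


Current: 12.19.13
Change category: 'fix for a performance regression (no API change)' → patch bump
SemVer rule: patch bump → increment PATCH (MAJOR and MINOR unchanged)
New: 12.19.14

12.19.14


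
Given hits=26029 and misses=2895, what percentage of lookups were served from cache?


Formula: hit rate = hits / (hits + misses) * 100
hit rate = 26029 / (26029 + 2895) * 100
hit rate = 26029 / 28924 * 100
hit rate = 89.99%

89.99%


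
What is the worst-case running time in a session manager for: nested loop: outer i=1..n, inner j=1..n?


Reasoning: n iterations times n iterations
Complexity: O(n^2)

O(n^2)


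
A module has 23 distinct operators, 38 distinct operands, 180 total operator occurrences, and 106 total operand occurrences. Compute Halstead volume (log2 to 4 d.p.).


Formula: V = N * log2(η), where N = N1 + N2 and η = η1 + η2
η = 23 + 38 = 61
N = 180 + 106 = 286
log2(61) ≈ 5.9307
V = 286 * 5.9307 = 1696.18

1696.18


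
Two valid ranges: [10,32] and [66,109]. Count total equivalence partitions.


Valid ranges: [10,32] and [66,109]
Class 1: x < 10 — invalid
Class 2: 10 ≤ x ≤ 32 — valid
Class 3: 32 < x < 66 — invalid (gap between ranges)
Class 4: 66 ≤ x ≤ 109 — valid
Class 5: x > 109 — invalid
Total equivalence classes: 5

5 equivalence classes


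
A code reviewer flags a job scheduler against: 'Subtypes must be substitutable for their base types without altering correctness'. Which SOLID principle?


This describes the Liskov Substitution Principle (LSP)

Liskov Substitution Principle (LSP)


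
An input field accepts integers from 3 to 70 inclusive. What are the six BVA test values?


Range: [3, 70]
Boundaries: just below min, min, min+1, max-1, max, just above max
Values: [2, 3, 4, 69, 70, 71]

[2, 3, 4, 69, 70, 71]


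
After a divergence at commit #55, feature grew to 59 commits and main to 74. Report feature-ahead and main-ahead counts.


Common ancestor: commit #55
feature commits after divergence: 59 - 55 = 4
main commits after divergence: 74 - 55 = 19
feature is 4 commits ahead of main
main is 19 commits ahead of feature

feature ahead: 4, main ahead: 19


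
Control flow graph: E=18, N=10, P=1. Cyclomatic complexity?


Formula: V(G) = E - N + 2P
V(G) = 18 - 10 + 2*1
V(G) = 8 + 2
V(G) = 10

10


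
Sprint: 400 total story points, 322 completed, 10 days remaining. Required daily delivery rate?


Formula: Required rate = Remaining points / Days left
Remaining = 400 - 322 = 78 points
Required rate = 78 / 10 = 7.8 points/day

7.8 points/day


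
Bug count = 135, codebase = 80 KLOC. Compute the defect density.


Defect density = defects / KLOC
Defect density = 135 / 80
Defect density = 1.688 defects/KLOC

1.688 defects/KLOC


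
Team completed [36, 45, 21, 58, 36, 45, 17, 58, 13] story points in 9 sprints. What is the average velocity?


Formula: Avg velocity = Total points / Number of sprints
Points: [36, 45, 21, 58, 36, 45, 17, 58, 13]
Sum = 36 + 45 + 21 + 58 + 36 + 45 + 17 + 58 + 13 = 329
Avg velocity = 329 / 9 = 36.56 points/sprint

36.56 points/sprint


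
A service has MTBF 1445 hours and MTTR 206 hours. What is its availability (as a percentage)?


Availability = MTBF / (MTBF + MTTR)
Availability = 1445 / (1445 + 206)
Availability = 1445 / 1651
Availability = 87.5227%

87.5227%


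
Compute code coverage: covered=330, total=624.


Coverage = covered / total * 100
Coverage = 330 / 624 * 100
Coverage = 52.88%

52.88%


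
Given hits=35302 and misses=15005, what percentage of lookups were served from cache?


Formula: hit rate = hits / (hits + misses) * 100
hit rate = 35302 / (35302 + 15005) * 100
hit rate = 35302 / 50307 * 100
hit rate = 70.17%

70.17%


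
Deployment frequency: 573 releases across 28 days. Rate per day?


Formula: deployments per day = releases / days
= 573 / 28
= 20.464 deploys/day
(equivalently, 143.25 deploys/week)

20.464 deploys/day


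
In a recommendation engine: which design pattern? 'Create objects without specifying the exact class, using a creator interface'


This matches the Factory Method pattern

Factory Method


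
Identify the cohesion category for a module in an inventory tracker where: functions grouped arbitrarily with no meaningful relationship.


Reasoning: Worst: random grouping
Type: Coincidental cohesion

Coincidental cohesion


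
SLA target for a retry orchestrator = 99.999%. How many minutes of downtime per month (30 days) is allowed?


Formula: allowed downtime = period * (100 - SLA) / 100
Period (month (30 days)) = 43200 minutes
Unavailability fraction = (100 - 99.999) / 100
Allowed downtime = 43200 * (100 - 99.999) / 100
Allowed downtime = 0.432 minutes

0.432 minutes


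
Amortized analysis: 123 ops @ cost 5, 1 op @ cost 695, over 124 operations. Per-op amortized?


Formula: Amortized cost = Total cost / Operations
Total cost = (123 * 5) + (1 * 695)
Total cost = 615 + 695 = 1310
Amortized = 1310 / 124 = 10.5645

10.5645


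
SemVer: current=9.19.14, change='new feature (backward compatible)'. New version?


Current: 9.19.14
Change category: 'new feature (backward compatible)' → minor bump
SemVer rule: minor bump → increment MINOR, reset PATCH to 0 (MAJOR unchanged)
New: 9.20.0

9.20.0


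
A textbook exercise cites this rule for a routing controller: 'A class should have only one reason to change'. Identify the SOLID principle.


This describes the Single Responsibility Principle (SRP)

Single Responsibility Principle (SRP)


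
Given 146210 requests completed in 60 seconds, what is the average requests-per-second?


Formula: throughput = requests / seconds
throughput = 146210 / 60
throughput = 2436.83 requests/second

2436.83 requests/second


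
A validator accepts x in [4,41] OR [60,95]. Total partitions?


Valid ranges: [4,41] and [60,95]
Class 1: x < 4 — invalid
Class 2: 4 ≤ x ≤ 41 — valid
Class 3: 41 < x < 60 — invalid (gap between ranges)
Class 4: 60 ≤ x ≤ 95 — valid
Class 5: x > 95 — invalid
Total equivalence classes: 5

5 equivalence classes


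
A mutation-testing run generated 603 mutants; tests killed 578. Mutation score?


Mutation score = killed / total * 100
Mutation score = 578 / 603 * 100
Mutation score = 95.85%

95.85%


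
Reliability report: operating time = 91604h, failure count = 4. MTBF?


Formula: MTBF = Total operating time / Number of failures
MTBF = 91604 / 4
MTBF = 22901.0 hours

22901.0 hours


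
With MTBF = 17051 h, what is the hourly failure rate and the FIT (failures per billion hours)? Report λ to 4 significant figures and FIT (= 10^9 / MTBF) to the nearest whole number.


Formula: λ = 1 / MTBF; FIT = λ × 1e9 = 1e9 / MTBF
λ = 1 / 17051 ≈ 5.865e-05 failures/hour
FIT = 1e9 / 17051 ≈ 58648 failures per 1e9 hours (nearest whole number)

λ = 5.865e-05 /h, FIT = 58648


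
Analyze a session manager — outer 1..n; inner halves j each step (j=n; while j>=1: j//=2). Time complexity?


Reasoning: n times log n
Complexity: O(n log n)

O(n log n)


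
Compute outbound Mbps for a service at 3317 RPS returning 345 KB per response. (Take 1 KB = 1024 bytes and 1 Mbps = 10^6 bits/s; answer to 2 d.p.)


Formula: Mbps = payload_bytes * RPS * 8 / 1e6
Payload per request = 345 KB = 345 * 1024 = 353280 bytes
Total bytes/sec = 353280 * 3317 = 1171829760
Total bits/sec = 1171829760 * 8 = 9374638080
Mbps = 9374638080 / 1e6 = 9374.64

9374.64 Mbps


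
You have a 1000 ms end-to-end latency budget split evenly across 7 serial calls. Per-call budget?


Formula: per_stage = total_budget / stages
per_stage = 1000 / 7
per_stage = 142.86 ms

142.86 ms


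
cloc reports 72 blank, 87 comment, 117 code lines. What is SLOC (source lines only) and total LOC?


Total LOC = blank + comment + code
Total LOC = 72 + 87 + 117 = 276
SLOC (source only) = code = 117

Total LOC: 276, SLOC: 117


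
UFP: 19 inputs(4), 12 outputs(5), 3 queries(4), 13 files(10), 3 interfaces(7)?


UFP = EI*4 + EO*5 + EQ*4 + ILF*10 + EIF*7
UFP = 19*4 + 12*5 + 3*4 + 13*10 + 3*7
UFP = 76 + 60 + 12 + 130 + 21
UFP = 299

299


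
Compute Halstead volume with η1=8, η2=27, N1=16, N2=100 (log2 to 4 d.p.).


Formula: V = N * log2(η), where N = N1 + N2 and η = η1 + η2
η = 8 + 27 = 35
N = 16 + 100 = 116
log2(35) ≈ 5.1293
V = 116 * 5.1293 = 595.00

595.00


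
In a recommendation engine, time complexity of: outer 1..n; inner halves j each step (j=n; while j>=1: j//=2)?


Reasoning: n times log n
Complexity: O(n log n)

O(n log n)


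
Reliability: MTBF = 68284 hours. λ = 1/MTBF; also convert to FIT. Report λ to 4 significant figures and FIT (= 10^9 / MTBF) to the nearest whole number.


Formula: λ = 1 / MTBF; FIT = λ × 1e9 = 1e9 / MTBF
λ = 1 / 68284 ≈ 1.464e-05 failures/hour
FIT = 1e9 / 68284 ≈ 14645 failures per 1e9 hours (nearest whole number)

λ = 1.464e-05 /h, FIT = 14645


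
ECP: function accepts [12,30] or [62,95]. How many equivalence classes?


Valid ranges: [12,30] and [62,95]
Class 1: x < 12 — invalid
Class 2: 12 ≤ x ≤ 30 — valid
Class 3: 30 < x < 62 — invalid (gap between ranges)
Class 4: 62 ≤ x ≤ 95 — valid
Class 5: x > 95 — invalid
Total equivalence classes: 5

5 equivalence classes


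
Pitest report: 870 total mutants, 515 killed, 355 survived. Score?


Mutation score = killed / total * 100
Mutation score = 515 / 870 * 100
Mutation score = 59.2%

59.2%


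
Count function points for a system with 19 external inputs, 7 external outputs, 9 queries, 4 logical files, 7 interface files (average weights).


UFP = EI*4 + EO*5 + EQ*4 + ILF*10 + EIF*7
UFP = 19*4 + 7*5 + 9*4 + 4*10 + 7*7
UFP = 76 + 35 + 36 + 40 + 49
UFP = 236

236


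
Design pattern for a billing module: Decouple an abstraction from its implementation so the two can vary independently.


This matches the Bridge pattern

Bridge


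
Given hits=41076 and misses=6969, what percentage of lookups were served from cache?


Formula: hit rate = hits / (hits + misses) * 100
hit rate = 41076 / (41076 + 6969) * 100
hit rate = 41076 / 48045 * 100
hit rate = 85.49%

85.49%


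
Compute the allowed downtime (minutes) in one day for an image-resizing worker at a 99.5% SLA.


Formula: allowed downtime = period * (100 - SLA) / 100
Period (day) = 1440 minutes
Unavailability fraction = (100 - 99.5) / 100
Allowed downtime = 1440 * (100 - 99.5) / 100
Allowed downtime = 7.2 minutes

7.2 minutes


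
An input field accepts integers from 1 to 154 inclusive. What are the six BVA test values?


Range: [1, 154]
Boundaries: just below min, min, min+1, max-1, max, just above max
Values: [0, 1, 2, 153, 154, 155]

[0, 1, 2, 153, 154, 155]


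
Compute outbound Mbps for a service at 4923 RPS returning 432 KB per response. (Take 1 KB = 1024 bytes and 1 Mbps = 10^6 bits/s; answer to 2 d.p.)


Formula: Mbps = payload_bytes * RPS * 8 / 1e6
Payload per request = 432 KB = 432 * 1024 = 442368 bytes
Total bytes/sec = 442368 * 4923 = 2177777664
Total bits/sec = 2177777664 * 8 = 17422221312
Mbps = 17422221312 / 1e6 = 17422.22

17422.22 Mbps


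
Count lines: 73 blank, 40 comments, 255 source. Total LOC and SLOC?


Total LOC = blank + comment + code
Total LOC = 73 + 40 + 255 = 368
SLOC (source only) = code = 255

Total LOC: 368, SLOC: 255


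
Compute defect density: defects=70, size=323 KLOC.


Defect density = defects / KLOC
Defect density = 70 / 323
Defect density = 0.217 defects/KLOC

0.217 defects/KLOC


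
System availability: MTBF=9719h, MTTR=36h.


Availability = MTBF / (MTBF + MTTR)
Availability = 9719 / (9719 + 36)
Availability = 9719 / 9755
Availability = 99.631%

99.631%


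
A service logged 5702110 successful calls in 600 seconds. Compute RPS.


Formula: throughput = requests / seconds
throughput = 5702110 / 600
throughput = 9503.52 requests/second

9503.52 requests/second


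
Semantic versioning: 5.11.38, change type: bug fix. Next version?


Current: 5.11.38
Change category: 'bug fix' → patch bump
SemVer rule: patch bump → increment PATCH (MAJOR and MINOR unchanged)
New: 5.11.39

5.11.39


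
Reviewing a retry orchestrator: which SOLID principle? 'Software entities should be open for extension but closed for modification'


This describes the Open/Closed Principle (OCP)

Open/Closed Principle (OCP)


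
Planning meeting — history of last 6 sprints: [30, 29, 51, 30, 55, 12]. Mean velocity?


Formula: Avg velocity = Total points / Number of sprints
Points: [30, 29, 51, 30, 55, 12]
Sum = 30 + 29 + 51 + 30 + 55 + 12 = 207
Avg velocity = 207 / 6 = 34.5 points/sprint

34.5 points/sprint


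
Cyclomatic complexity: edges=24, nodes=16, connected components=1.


Formula: V(G) = E - N + 2P
V(G) = 24 - 16 + 2*1
V(G) = 8 + 2
V(G) = 10

10


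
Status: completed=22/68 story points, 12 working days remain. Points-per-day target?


Formula: Required rate = Remaining points / Days left
Remaining = 68 - 22 = 46 points
Required rate = 46 / 12 = 3.83 points/day

3.83 points/day


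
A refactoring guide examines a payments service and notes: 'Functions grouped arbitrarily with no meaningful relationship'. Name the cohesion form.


Reasoning: Worst: random grouping
Type: Coincidental cohesion

Coincidental cohesion


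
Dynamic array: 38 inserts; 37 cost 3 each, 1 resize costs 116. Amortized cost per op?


Formula: Amortized cost = Total cost / Operations
Total cost = (37 * 3) + (1 * 116)
Total cost = 111 + 116 = 227
Amortized = 227 / 38 = 5.9737

5.9737


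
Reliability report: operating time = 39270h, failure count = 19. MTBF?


Formula: MTBF = Total operating time / Number of failures
MTBF = 39270 / 19
MTBF = 2066.84 hours

2066.84 hours


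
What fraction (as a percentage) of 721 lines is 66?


Coverage = covered / total * 100
Coverage = 66 / 721 * 100
Coverage = 9.15%

9.15%


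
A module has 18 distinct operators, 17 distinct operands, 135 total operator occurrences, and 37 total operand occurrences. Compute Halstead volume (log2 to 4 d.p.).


Formula: V = N * log2(η), where N = N1 + N2 and η = η1 + η2
η = 18 + 17 = 35
N = 135 + 37 = 172
log2(35) ≈ 5.1293
V = 172 * 5.1293 = 882.24

882.24


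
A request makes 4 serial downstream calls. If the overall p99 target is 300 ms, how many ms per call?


Formula: per_stage = total_budget / stages
per_stage = 300 / 4
per_stage = 75.0 ms

75.0 ms


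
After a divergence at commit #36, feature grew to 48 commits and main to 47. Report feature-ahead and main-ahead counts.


Common ancestor: commit #36
feature commits after divergence: 48 - 36 = 12
main commits after divergence: 47 - 36 = 11
feature is 12 commits ahead of main
main is 11 commits ahead of feature

feature ahead: 12, main ahead: 11


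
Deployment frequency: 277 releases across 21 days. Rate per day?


Formula: deployments per day = releases / days
= 277 / 21
= 13.19 deploys/day
(equivalently, 92.33 deploys/week)

13.19 deploys/day


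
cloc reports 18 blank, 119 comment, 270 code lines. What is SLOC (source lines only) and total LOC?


Total LOC = blank + comment + code
Total LOC = 18 + 119 + 270 = 407
SLOC (source only) = code = 270

Total LOC: 407, SLOC: 270


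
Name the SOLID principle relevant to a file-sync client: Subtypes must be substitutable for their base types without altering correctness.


This describes the Liskov Substitution Principle (LSP)

Liskov Substitution Principle (LSP)


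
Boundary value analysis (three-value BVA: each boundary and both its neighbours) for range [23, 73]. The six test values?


Range: [23, 73]
Boundaries: just below min, min, min+1, max-1, max, just above max
Values: [22, 23, 24, 72, 73, 74]

[22, 23, 24, 72, 73, 74]


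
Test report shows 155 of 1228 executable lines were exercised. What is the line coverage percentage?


Coverage = covered / total * 100
Coverage = 155 / 1228 * 100
Coverage = 12.62%

12.62%


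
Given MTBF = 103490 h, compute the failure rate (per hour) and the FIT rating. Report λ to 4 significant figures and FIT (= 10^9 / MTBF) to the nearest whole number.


Formula: λ = 1 / MTBF; FIT = λ × 1e9 = 1e9 / MTBF
λ = 1 / 103490 ≈ 9.663e-06 failures/hour
FIT = 1e9 / 103490 ≈ 9663 failures per 1e9 hours (nearest whole number)

λ = 9.663e-06 /h, FIT = 9663


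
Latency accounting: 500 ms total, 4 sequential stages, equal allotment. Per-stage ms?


Formula: per_stage = total_budget / stages
per_stage = 500 / 4
per_stage = 125.0 ms

125.0 ms


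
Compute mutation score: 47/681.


Mutation score = killed / total * 100
Mutation score = 47 / 681 * 100
Mutation score = 6.9%

6.9%


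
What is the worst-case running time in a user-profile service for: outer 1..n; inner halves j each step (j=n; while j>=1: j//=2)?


Reasoning: n times log n
Complexity: O(n log n)

O(n log n)


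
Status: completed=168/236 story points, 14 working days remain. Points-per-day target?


Formula: Required rate = Remaining points / Days left
Remaining = 236 - 168 = 68 points
Required rate = 68 / 14 = 4.86 points/day

4.86 points/day


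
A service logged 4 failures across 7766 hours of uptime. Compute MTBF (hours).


Formula: MTBF = Total operating time / Number of failures
MTBF = 7766 / 4
MTBF = 1941.5 hours

1941.5 hours


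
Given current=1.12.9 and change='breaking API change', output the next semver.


Current: 1.12.9
Change category: 'breaking API change' → major bump
SemVer rule: major bump → increment MAJOR, reset MINOR and PATCH to 0
New: 2.0.0

2.0.0


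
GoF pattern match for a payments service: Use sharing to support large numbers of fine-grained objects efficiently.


This matches the Flyweight pattern

Flyweight


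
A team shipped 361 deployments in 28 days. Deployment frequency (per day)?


Formula: deployments per day = releases / days
= 361 / 28
= 12.893 deploys/day
(equivalently, 90.25 deploys/week)

12.893 deploys/day


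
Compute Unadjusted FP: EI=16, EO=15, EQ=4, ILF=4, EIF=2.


UFP = EI*4 + EO*5 + EQ*4 + ILF*10 + EIF*7
UFP = 16*4 + 15*5 + 4*4 + 4*10 + 2*7
UFP = 64 + 75 + 16 + 40 + 14
UFP = 209

209


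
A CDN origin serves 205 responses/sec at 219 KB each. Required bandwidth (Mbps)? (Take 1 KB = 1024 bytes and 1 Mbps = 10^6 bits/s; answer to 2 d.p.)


Formula: Mbps = payload_bytes * RPS * 8 / 1e6
Payload per request = 219 KB = 219 * 1024 = 224256 bytes
Total bytes/sec = 224256 * 205 = 45972480
Total bits/sec = 45972480 * 8 = 367779840
Mbps = 367779840 / 1e6 = 367.78

367.78 Mbps


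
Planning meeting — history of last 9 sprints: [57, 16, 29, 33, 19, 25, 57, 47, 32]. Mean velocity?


Formula: Avg velocity = Total points / Number of sprints
Points: [57, 16, 29, 33, 19, 25, 57, 47, 32]
Sum = 57 + 16 + 29 + 33 + 19 + 25 + 57 + 47 + 32 = 315
Avg velocity = 315 / 9 = 35.0 points/sprint

35.0 points/sprint


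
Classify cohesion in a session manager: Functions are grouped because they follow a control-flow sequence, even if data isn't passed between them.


Reasoning: Grouped by order of execution within a routine, not by data flow
Type: Procedural cohesion

Procedural cohesion


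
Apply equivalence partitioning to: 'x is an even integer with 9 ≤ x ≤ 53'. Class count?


Constraint: even integers in [9, 53]
Class 1: x < 9 — out-of-range invalid
Class 2: x in [9,53] but odd — wrong type invalid
Class 3: x in [9,53] and even — valid
Class 4: x > 53 — out-of-range invalid
Total equivalence classes: 4

4 equivalence classes


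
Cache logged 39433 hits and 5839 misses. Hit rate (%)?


Formula: hit rate = hits / (hits + misses) * 100
hit rate = 39433 / (39433 + 5839) * 100
hit rate = 39433 / 45272 * 100
hit rate = 87.1%

87.1%


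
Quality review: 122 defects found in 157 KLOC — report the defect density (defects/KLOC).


Defect density = defects / KLOC
Defect density = 122 / 157
Defect density = 0.777 defects/KLOC

0.777 defects/KLOC


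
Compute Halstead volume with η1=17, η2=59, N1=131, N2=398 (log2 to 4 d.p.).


Formula: V = N * log2(η), where N = N1 + N2 and η = η1 + η2
η = 17 + 59 = 76
N = 131 + 398 = 529
log2(76) ≈ 6.2479
V = 529 * 6.2479 = 3305.14

3305.14


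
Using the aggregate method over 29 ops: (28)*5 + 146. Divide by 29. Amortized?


Formula: Amortized cost = Total cost / Operations
Total cost = (28 * 5) + (1 * 146)
Total cost = 140 + 146 = 286
Amortized = 286 / 29 = 9.8621

9.8621


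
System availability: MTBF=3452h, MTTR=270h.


Availability = MTBF / (MTBF + MTTR)
Availability = 3452 / (3452 + 270)
Availability = 3452 / 3722
Availability = 92.7458%

92.7458%


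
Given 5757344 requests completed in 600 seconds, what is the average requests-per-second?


Formula: throughput = requests / seconds
throughput = 5757344 / 600
throughput = 9595.57 requests/second

9595.57 requests/second


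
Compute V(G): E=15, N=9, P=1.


Formula: V(G) = E - N + 2P
V(G) = 15 - 9 + 2*1
V(G) = 6 + 2
V(G) = 8

8


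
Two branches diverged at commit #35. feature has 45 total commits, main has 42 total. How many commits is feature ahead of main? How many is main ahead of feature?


Common ancestor: commit #35
feature commits after divergence: 45 - 35 = 10
main commits after divergence: 42 - 35 = 7
feature is 10 commits ahead of main
main is 7 commits ahead of feature

feature ahead: 10, main ahead: 7


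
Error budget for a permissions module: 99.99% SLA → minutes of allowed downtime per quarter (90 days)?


Formula: allowed downtime = period * (100 - SLA) / 100
Period (quarter (90 days)) = 129600 minutes
Unavailability fraction = (100 - 99.99) / 100
Allowed downtime = 129600 * (100 - 99.99) / 100
Allowed downtime = 12.96 minutes

12.96 minutes


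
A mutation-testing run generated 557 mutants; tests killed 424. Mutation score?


Mutation score = killed / total * 100
Mutation score = 424 / 557 * 100
Mutation score = 76.12%

76.12%


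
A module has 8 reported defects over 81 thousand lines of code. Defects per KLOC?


Defect density = defects / KLOC
Defect density = 8 / 81
Defect density = 0.099 defects/KLOC

0.099 defects/KLOC


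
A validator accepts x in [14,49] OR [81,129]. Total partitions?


Valid ranges: [14,49] and [81,129]
Class 1: x < 14 — invalid
Class 2: 14 ≤ x ≤ 49 — valid
Class 3: 49 < x < 81 — invalid (gap between ranges)
Class 4: 81 ≤ x ≤ 129 — valid
Class 5: x > 129 — invalid
Total equivalence classes: 5

5 equivalence classes


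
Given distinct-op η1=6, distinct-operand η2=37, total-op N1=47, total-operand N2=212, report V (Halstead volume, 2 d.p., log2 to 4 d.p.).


Formula: V = N * log2(η), where N = N1 + N2 and η = η1 + η2
η = 6 + 37 = 43
N = 47 + 212 = 259
log2(43) ≈ 5.4263
V = 259 * 5.4263 = 1405.41

1405.41


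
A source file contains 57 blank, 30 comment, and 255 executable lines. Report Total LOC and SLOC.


Total LOC = blank + comment + code
Total LOC = 57 + 30 + 255 = 342
SLOC (source only) = code = 255

Total LOC: 342, SLOC: 255


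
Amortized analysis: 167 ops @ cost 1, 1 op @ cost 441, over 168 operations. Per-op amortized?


Formula: Amortized cost = Total cost / Operations
Total cost = (167 * 1) + (1 * 441)
Total cost = 167 + 441 = 608
Amortized = 608 / 168 = 3.619

3.619


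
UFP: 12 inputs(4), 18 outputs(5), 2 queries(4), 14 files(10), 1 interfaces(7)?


UFP = EI*4 + EO*5 + EQ*4 + ILF*10 + EIF*7
UFP = 12*4 + 18*5 + 2*4 + 14*10 + 1*7
UFP = 48 + 90 + 8 + 140 + 7
UFP = 293

293


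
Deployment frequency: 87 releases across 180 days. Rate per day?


Formula: deployments per day = releases / days
= 87 / 180
= 0.483 deploys/day
(equivalently, 3.38 deploys/week)

0.483 deploys/day


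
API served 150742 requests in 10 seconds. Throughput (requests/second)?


Formula: throughput = requests / seconds
throughput = 150742 / 10
throughput = 15074.2 requests/second

15074.2 requests/second


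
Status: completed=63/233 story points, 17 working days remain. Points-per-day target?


Formula: Required rate = Remaining points / Days left
Remaining = 233 - 63 = 170 points
Required rate = 170 / 17 = 10.0 points/day

10.0 points/day


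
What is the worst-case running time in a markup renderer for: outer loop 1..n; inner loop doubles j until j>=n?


Reasoning: linear outer times logarithmic inner
Complexity: O(n log n)

O(n log n)


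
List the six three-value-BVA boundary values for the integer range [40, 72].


Range: [40, 72]
Boundaries: just below min, min, min+1, max-1, max, just above max
Values: [39, 40, 41, 71, 72, 73]

[39, 40, 41, 71, 72, 73]


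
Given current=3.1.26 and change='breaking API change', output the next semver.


Current: 3.1.26
Change category: 'breaking API change' → major bump
SemVer rule: major bump → increment MAJOR, reset MINOR and PATCH to 0
New: 4.0.0

4.0.0


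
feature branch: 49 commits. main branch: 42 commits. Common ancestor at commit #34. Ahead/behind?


Common ancestor: commit #34
feature commits after divergence: 49 - 34 = 15
main commits after divergence: 42 - 34 = 8
feature is 15 commits ahead of main
main is 8 commits ahead of feature

feature ahead: 15, main ahead: 8


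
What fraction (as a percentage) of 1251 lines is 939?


Coverage = covered / total * 100
Coverage = 939 / 1251 * 100
Coverage = 75.06%

75.06%


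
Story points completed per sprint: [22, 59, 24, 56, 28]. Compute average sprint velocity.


Formula: Avg velocity = Total points / Number of sprints
Points: [22, 59, 24, 56, 28]
Sum = 22 + 59 + 24 + 56 + 28 = 189
Avg velocity = 189 / 5 = 37.8 points/sprint

37.8 points/sprint


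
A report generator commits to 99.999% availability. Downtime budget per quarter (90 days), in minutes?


Formula: allowed downtime = period * (100 - SLA) / 100
Period (quarter (90 days)) = 129600 minutes
Unavailability fraction = (100 - 99.999) / 100
Allowed downtime = 129600 * (100 - 99.999) / 100
Allowed downtime = 1.296 minutes

1.296 minutes


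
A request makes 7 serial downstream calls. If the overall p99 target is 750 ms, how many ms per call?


Formula: per_stage = total_budget / stages
per_stage = 750 / 7
per_stage = 107.14 ms

107.14 ms


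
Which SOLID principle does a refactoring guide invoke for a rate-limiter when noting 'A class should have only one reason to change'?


This describes the Single Responsibility Principle (SRP)

Single Responsibility Principle (SRP)


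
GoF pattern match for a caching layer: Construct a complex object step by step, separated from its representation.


This matches the Builder pattern

Builder


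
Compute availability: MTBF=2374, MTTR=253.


Availability = MTBF / (MTBF + MTTR)
Availability = 2374 / (2374 + 253)
Availability = 2374 / 2627
Availability = 90.3692%

90.3692%


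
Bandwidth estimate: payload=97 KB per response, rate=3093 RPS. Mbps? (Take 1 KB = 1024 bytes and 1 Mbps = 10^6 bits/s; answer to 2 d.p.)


Formula: Mbps = payload_bytes * RPS * 8 / 1e6
Payload per request = 97 KB = 97 * 1024 = 99328 bytes
Total bytes/sec = 99328 * 3093 = 307221504
Total bits/sec = 307221504 * 8 = 2457772032
Mbps = 2457772032 / 1e6 = 2457.77

2457.77 Mbps


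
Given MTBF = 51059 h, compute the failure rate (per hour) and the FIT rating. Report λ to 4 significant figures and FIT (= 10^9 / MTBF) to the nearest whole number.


Formula: λ = 1 / MTBF; FIT = λ × 1e9 = 1e9 / MTBF
λ = 1 / 51059 ≈ 1.959e-05 failures/hour
FIT = 1e9 / 51059 ≈ 19585 failures per 1e9 hours (nearest whole number)

λ = 1.959e-05 /h, FIT = 19585


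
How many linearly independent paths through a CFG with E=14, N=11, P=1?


Formula: V(G) = E - N + 2P
V(G) = 14 - 11 + 2*1
V(G) = 3 + 2
V(G) = 5

5


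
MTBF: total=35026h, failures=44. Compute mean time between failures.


Formula: MTBF = Total operating time / Number of failures
MTBF = 35026 / 44
MTBF = 796.05 hours

796.05 hours


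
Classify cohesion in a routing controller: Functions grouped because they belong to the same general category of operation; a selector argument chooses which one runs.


Reasoning: Grouped by category of activity, not by data or sequence
Type: Logical cohesion

Logical cohesion


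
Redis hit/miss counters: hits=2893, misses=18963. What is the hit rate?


Formula: hit rate = hits / (hits + misses) * 100
hit rate = 2893 / (2893 + 18963) * 100
hit rate = 2893 / 21856 * 100
hit rate = 13.24%

13.24%


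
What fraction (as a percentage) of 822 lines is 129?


Coverage = covered / total * 100
Coverage = 129 / 822 * 100
Coverage = 15.69%

15.69%


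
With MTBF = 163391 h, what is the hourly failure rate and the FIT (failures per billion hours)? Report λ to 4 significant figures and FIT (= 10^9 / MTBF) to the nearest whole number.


Formula: λ = 1 / MTBF; FIT = λ × 1e9 = 1e9 / MTBF
λ = 1 / 163391 ≈ 6.120e-06 failures/hour
FIT = 1e9 / 163391 ≈ 6120 failures per 1e9 hours (nearest whole number)

λ = 6.120e-06 /h, FIT = 6120


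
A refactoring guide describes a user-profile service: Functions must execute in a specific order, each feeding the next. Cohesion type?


Reasoning: Output of one is input to next
Type: Sequential cohesion

Sequential cohesion


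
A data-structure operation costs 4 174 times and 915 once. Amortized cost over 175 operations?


Formula: Amortized cost = Total cost / Operations
Total cost = (174 * 4) + (1 * 915)
Total cost = 696 + 915 = 1611
Amortized = 1611 / 175 = 9.2057

9.2057


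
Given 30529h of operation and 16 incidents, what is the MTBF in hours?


Formula: MTBF = Total operating time / Number of failures
MTBF = 30529 / 16
MTBF = 1908.06 hours

1908.06 hours


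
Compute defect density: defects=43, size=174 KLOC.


Defect density = defects / KLOC
Defect density = 43 / 174
Defect density = 0.247 defects/KLOC

0.247 defects/KLOC


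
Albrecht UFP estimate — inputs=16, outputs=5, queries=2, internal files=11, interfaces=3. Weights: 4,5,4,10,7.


UFP = EI*4 + EO*5 + EQ*4 + ILF*10 + EIF*7
UFP = 16*4 + 5*5 + 2*4 + 11*10 + 3*7
UFP = 64 + 25 + 8 + 110 + 21
UFP = 228

228


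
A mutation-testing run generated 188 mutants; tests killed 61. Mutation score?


Mutation score = killed / total * 100
Mutation score = 61 / 188 * 100
Mutation score = 32.45%

32.45%


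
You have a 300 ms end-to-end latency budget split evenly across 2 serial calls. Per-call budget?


Formula: per_stage = total_budget / stages
per_stage = 300 / 2
per_stage = 150.0 ms

150.0 ms


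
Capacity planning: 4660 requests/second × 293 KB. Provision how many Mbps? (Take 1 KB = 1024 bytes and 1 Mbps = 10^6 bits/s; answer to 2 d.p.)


Formula: Mbps = payload_bytes * RPS * 8 / 1e6
Payload per request = 293 KB = 293 * 1024 = 300032 bytes
Total bytes/sec = 300032 * 4660 = 1398149120
Total bits/sec = 1398149120 * 8 = 11185192960
Mbps = 11185192960 / 1e6 = 11185.19

11185.19 Mbps


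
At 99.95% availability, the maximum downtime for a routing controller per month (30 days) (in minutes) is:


Formula: allowed downtime = period * (100 - SLA) / 100
Period (month (30 days)) = 43200 minutes
Unavailability fraction = (100 - 99.95) / 100
Allowed downtime = 43200 * (100 - 99.95) / 100
Allowed downtime = 21.6 minutes

21.6 minutes


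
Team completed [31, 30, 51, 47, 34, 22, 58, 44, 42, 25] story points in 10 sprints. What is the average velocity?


Formula: Avg velocity = Total points / Number of sprints
Points: [31, 30, 51, 47, 34, 22, 58, 44, 42, 25]
Sum = 31 + 30 + 51 + 47 + 34 + 22 + 58 + 44 + 42 + 25 = 384
Avg velocity = 384 / 10 = 38.4 points/sprint

38.4 points/sprint


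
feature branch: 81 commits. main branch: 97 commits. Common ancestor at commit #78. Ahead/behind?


Common ancestor: commit #78
feature commits after divergence: 81 - 78 = 3
main commits after divergence: 97 - 78 = 19
feature is 3 commits ahead of main
main is 19 commits ahead of feature

feature ahead: 3, main ahead: 19


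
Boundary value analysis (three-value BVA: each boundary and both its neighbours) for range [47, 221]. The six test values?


Range: [47, 221]
Boundaries: just below min, min, min+1, max-1, max, just above max
Values: [46, 47, 48, 220, 221, 222]

[46, 47, 48, 220, 221, 222]


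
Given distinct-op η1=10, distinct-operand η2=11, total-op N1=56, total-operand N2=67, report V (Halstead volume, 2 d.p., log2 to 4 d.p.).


Formula: V = N * log2(η), where N = N1 + N2 and η = η1 + η2
η = 10 + 11 = 21
N = 56 + 67 = 123
log2(21) ≈ 4.3923
V = 123 * 4.3923 = 540.25

540.25


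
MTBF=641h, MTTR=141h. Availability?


Availability = MTBF / (MTBF + MTTR)
Availability = 641 / (641 + 141)
Availability = 641 / 782
Availability = 81.9693%

81.9693%


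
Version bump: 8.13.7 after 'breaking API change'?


Current: 8.13.7
Change category: 'breaking API change' → major bump
SemVer rule: major bump → increment MAJOR, reset MINOR and PATCH to 0
New: 9.0.0

9.0.0


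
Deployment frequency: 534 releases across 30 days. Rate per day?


Formula: deployments per day = releases / days
= 534 / 30
= 17.8 deploys/day
(equivalently, 124.6 deploys/week)

17.8 deploys/day


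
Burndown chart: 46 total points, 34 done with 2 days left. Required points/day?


Formula: Required rate = Remaining points / Days left
Remaining = 46 - 34 = 12 points
Required rate = 12 / 2 = 6.0 points/day

6.0 points/day


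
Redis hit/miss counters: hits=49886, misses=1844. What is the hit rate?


Formula: hit rate = hits / (hits + misses) * 100
hit rate = 49886 / (49886 + 1844) * 100
hit rate = 49886 / 51730 * 100
hit rate = 96.44%

96.44%


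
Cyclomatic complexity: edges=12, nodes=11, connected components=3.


Formula: V(G) = E - N + 2P
V(G) = 12 - 11 + 2*3
V(G) = 1 + 6
V(G) = 7

7


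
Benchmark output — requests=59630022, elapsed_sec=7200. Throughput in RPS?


Formula: throughput = requests / seconds
throughput = 59630022 / 7200
throughput = 8281.95 requests/second

8281.95 requests/second


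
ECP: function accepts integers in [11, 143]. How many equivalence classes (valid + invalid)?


Valid range: [11, 143]
Class 1: x < 11 — invalid
Class 2: 11 ≤ x ≤ 143 — valid
Class 3: x > 143 — invalid
Total equivalence classes: 3

3 equivalence classes


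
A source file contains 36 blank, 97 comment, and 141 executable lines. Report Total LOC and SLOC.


Total LOC = blank + comment + code
Total LOC = 36 + 97 + 141 = 274
SLOC (source only) = code = 141

Total LOC: 274, SLOC: 141


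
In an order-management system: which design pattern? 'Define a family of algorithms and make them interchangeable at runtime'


This matches the Strategy pattern

Strategy


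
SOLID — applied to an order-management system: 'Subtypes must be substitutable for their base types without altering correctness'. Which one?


This describes the Liskov Substitution Principle (LSP)

Liskov Substitution Principle (LSP)


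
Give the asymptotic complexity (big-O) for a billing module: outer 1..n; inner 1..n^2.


Reasoning: n times n^2
Complexity: O(n^3)

O(n^3)


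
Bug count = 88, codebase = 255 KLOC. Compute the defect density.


Defect density = defects / KLOC
Defect density = 88 / 255
Defect density = 0.345 defects/KLOC

0.345 defects/KLOC


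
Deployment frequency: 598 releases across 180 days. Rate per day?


Formula: deployments per day = releases / days
= 598 / 180
= 3.322 deploys/day
(equivalently, 23.26 deploys/week)

3.322 deploys/day


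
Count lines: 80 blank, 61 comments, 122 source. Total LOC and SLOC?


Total LOC = blank + comment + code
Total LOC = 80 + 61 + 122 = 263
SLOC (source only) = code = 122

Total LOC: 263, SLOC: 122


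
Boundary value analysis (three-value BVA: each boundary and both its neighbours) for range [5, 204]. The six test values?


Range: [5, 204]
Boundaries: just below min, min, min+1, max-1, max, just above max
Values: [4, 5, 6, 203, 204, 205]

[4, 5, 6, 203, 204, 205]


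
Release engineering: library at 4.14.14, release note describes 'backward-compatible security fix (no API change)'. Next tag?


Current: 4.14.14
Change category: 'backward-compatible security fix (no API change)' → patch bump
SemVer rule: patch bump → increment PATCH (MAJOR and MINOR unchanged)
New: 4.14.15

4.14.15


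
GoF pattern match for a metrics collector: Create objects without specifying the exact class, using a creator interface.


This matches the Factory Method pattern

Factory Method


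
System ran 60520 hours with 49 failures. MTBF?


Formula: MTBF = Total operating time / Number of failures
MTBF = 60520 / 49
MTBF = 1235.1 hours

1235.1 hours


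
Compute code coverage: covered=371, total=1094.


Coverage = covered / total * 100
Coverage = 371 / 1094 * 100
Coverage = 33.91%

33.91%


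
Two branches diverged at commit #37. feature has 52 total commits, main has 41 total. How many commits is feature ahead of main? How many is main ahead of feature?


Common ancestor: commit #37
feature commits after divergence: 52 - 37 = 15
main commits after divergence: 41 - 37 = 4
feature is 15 commits ahead of main
main is 4 commits ahead of feature

feature ahead: 15, main ahead: 4


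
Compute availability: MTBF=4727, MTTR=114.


Availability = MTBF / (MTBF + MTTR)
Availability = 4727 / (4727 + 114)
Availability = 4727 / 4841
Availability = 97.6451%

97.6451%


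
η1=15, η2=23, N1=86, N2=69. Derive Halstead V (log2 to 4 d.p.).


Formula: V = N * log2(η), where N = N1 + N2 and η = η1 + η2
η = 15 + 23 = 38
N = 86 + 69 = 155
log2(38) ≈ 5.2479
V = 155 * 5.2479 = 813.42

813.42


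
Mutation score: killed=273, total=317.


Mutation score = killed / total * 100
Mutation score = 273 / 317 * 100
Mutation score = 86.12%

86.12%


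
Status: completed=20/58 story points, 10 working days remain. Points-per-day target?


Formula: Required rate = Remaining points / Days left
Remaining = 58 - 20 = 38 points
Required rate = 38 / 10 = 3.8 points/day

3.8 points/day


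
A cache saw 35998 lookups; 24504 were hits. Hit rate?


Formula: hit rate = hits / (hits + misses) * 100
hit rate = 24504 / (24504 + 11494) * 100
hit rate = 24504 / 35998 * 100
hit rate = 68.07%

68.07%


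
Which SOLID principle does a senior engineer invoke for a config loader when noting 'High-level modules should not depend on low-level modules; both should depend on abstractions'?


This describes the Dependency Inversion Principle (DIP)

Dependency Inversion Principle (DIP)


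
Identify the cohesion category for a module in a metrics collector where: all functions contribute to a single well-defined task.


Reasoning: Best: single purpose
Type: Functional cohesion

Functional cohesion


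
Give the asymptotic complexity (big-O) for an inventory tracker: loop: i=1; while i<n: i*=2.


Reasoning: i doubles each step so iterations are log2(n)
Complexity: O(log n)

O(log n)


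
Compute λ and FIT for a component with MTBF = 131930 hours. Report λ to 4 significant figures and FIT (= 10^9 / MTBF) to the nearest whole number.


Formula: λ = 1 / MTBF; FIT = λ × 1e9 = 1e9 / MTBF
λ = 1 / 131930 ≈ 7.580e-06 failures/hour
FIT = 1e9 / 131930 ≈ 7580 failures per 1e9 hours (nearest whole number)

λ = 7.580e-06 /h, FIT = 7580


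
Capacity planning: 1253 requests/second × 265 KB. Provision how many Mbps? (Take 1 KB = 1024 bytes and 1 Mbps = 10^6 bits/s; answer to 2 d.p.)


Formula: Mbps = payload_bytes * RPS * 8 / 1e6
Payload per request = 265 KB = 265 * 1024 = 271360 bytes
Total bytes/sec = 271360 * 1253 = 340014080
Total bits/sec = 340014080 * 8 = 2720112640
Mbps = 2720112640 / 1e6 = 2720.11

2720.11 Mbps
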